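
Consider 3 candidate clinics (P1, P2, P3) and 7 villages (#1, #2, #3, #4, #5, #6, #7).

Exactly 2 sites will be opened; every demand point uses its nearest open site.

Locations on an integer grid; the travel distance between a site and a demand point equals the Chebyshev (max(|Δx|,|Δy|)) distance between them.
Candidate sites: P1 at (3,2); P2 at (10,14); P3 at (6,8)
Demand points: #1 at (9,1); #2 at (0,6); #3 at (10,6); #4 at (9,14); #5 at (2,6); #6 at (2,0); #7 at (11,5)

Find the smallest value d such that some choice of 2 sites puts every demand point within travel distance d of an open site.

Open {P1, P3}.
  Farthest demand point is #1 at travel distance 6 (to P1); all others are ≤ 6.
With {P1, P2} the worst case is 8.
With {P2, P3} the worst case is 8.
No size-2 selection achieves below 6.

6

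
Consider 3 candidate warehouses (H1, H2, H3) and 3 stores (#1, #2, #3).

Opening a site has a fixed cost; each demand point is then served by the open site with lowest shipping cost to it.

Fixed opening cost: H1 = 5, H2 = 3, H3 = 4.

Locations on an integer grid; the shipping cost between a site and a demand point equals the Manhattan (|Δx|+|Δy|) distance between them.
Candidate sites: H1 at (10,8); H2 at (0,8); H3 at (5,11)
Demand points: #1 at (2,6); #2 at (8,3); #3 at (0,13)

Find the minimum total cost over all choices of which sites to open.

Open {H1, H2}: assign each demand point to its cheapest open site.
  #1→H2 4, #2→H1 7, #3→H2 5
  shipping cost 16, fixed 8 → total 24.
Compare {H2}: shipping cost 22 + fixed 3 = 25.
Compare {H2, H3}: shipping cost 20 + fixed 7 = 27.
Compare {H1, H2, H3}: shipping cost 16 + fixed 12 = 28.
All other subsets cost ≥ 25. Minimum total cost: 24.

24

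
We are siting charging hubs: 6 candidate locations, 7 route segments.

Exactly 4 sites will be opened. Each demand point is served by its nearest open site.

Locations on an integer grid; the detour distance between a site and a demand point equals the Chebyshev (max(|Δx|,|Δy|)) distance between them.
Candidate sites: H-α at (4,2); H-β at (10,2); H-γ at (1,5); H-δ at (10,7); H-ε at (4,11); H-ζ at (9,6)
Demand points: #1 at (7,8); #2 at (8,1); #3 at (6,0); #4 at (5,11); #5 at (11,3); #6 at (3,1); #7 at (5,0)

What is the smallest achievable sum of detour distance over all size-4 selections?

11

Open {H-α, H-β, H-ε, H-ζ}.
  #1→H-ζ 2, #2→H-β 2, #3→H-α 2, #4→H-ε 1, #5→H-β 1, #6→H-α 1, #7→H-α 2  ⇒ total 11.
Compare {H-α, H-β, H-γ, H-ε}: total 12.
Compare {H-α, H-β, H-δ, H-ε}: total 12.
No size-4 selection does better; minimum is 11.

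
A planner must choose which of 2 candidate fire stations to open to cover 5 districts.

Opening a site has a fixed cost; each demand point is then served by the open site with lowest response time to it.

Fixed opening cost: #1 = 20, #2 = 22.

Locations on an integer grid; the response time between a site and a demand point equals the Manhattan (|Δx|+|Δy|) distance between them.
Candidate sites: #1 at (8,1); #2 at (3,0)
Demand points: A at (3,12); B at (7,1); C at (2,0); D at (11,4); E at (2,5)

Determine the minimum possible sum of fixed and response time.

58

Open {#2}: assign each demand point to its cheapest open site.
  A→#2 12, B→#2 5, C→#2 1, D→#2 12, E→#2 6
  response time 36, fixed 22 → total 58.
Compare {#1}: response time 40 + fixed 20 = 60.
Compare {#1, #2}: response time 26 + fixed 42 = 68.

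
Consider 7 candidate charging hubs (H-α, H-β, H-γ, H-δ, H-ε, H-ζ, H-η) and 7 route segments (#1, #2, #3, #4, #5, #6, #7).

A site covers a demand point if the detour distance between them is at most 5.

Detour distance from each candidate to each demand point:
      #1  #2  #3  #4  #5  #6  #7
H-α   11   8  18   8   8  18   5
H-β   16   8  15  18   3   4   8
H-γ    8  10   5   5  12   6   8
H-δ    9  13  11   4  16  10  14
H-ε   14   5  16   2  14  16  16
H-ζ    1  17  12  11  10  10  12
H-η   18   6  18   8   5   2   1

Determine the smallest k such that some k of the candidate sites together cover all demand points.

Coverage sets (demand points within 5 of each site):
  H-α: {#7}
  H-β: {#5, #6}
  H-γ: {#3, #4}
  H-δ: {#4}
  H-ε: {#2, #4}
  H-ζ: {#1}
  H-η: {#5, #6, #7}
No 3 sites suffice: every size-3 union leaves at least one demand point uncovered.
But {H-γ, H-ε, H-ζ, H-η} covers everything, so the minimum is 4.

4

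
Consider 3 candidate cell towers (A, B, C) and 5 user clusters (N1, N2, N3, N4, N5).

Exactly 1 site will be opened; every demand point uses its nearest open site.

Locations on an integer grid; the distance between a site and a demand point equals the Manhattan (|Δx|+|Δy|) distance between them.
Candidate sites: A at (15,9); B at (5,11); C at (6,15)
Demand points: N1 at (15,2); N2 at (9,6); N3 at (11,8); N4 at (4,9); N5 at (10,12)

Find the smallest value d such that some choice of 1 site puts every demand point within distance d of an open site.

Open {A}.
  Farthest demand point is N4 at distance 11 (to A); all others are ≤ 11.
With {B} the worst case is 19.
With {C} the worst case is 22.
No size-1 selection achieves below 11.

11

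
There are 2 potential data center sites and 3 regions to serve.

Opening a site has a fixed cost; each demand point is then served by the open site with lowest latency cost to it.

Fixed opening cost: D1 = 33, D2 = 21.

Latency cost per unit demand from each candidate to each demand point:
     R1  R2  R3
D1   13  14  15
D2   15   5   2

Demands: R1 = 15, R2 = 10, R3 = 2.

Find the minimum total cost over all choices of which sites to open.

Open {D2}: assign each demand point to its cheapest open site.
  R1→D2 15×15=225, R2→D2 10×5=50, R3→D2 2×2=4
  latency cost 279, fixed 21 → total 300.
Compare {D1, D2}: latency cost 249 + fixed 54 = 303.
Compare {D1}: latency cost 365 + fixed 33 = 398.

300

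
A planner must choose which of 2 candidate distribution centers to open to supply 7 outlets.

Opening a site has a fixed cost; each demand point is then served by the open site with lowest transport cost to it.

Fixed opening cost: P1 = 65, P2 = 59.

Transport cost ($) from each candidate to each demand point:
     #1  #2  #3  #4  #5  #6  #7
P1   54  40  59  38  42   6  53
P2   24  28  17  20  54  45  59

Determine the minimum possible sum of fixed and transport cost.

306

Open {P2}: assign each demand point to its cheapest open site.
  #1→P2 24, #2→P2 28, #3→P2 17, #4→P2 20, #5→P2 54, #6→P2 45, #7→P2 59
  transport cost 247, fixed 59 → total 306.
Compare {P1, P2}: transport cost 190 + fixed 124 = 314.
Compare {P1}: transport cost 292 + fixed 65 = 357.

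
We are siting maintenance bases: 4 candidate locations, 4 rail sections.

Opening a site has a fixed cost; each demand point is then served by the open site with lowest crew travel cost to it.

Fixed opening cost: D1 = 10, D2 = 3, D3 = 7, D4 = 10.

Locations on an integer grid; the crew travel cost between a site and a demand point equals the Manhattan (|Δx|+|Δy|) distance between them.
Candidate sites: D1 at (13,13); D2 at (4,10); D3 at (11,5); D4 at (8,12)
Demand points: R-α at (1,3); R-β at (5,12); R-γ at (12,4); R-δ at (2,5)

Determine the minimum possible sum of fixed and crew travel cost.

Open {D2, D3}: assign each demand point to its cheapest open site.
  R-α→D2 10, R-β→D2 3, R-γ→D3 2, R-δ→D2 7
  crew travel cost 22, fixed 10 → total 32.
Compare {D2}: crew travel cost 34 + fixed 3 = 37.
Compare {D1, D2, D3}: crew travel cost 22 + fixed 20 = 42.
Compare {D2, D3, D4}: crew travel cost 22 + fixed 20 = 42.
All other subsets cost ≥ 37. Minimum total cost: 32.

32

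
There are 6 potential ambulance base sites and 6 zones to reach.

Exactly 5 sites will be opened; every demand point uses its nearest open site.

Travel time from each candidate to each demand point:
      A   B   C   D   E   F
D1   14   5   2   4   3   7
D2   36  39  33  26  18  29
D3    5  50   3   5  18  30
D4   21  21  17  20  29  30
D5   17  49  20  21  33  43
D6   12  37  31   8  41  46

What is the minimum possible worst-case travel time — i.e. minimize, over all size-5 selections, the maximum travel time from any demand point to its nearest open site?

7

Open {D1, D2, D3, D4, D5}.
  Farthest demand point is F at travel time 7 (to D1); all others are ≤ 7.
With {D1, D2, D3, D4, D6} the worst case is 7.
With {D1, D2, D3, D5, D6} the worst case is 7.
No size-5 selection achieves below 7.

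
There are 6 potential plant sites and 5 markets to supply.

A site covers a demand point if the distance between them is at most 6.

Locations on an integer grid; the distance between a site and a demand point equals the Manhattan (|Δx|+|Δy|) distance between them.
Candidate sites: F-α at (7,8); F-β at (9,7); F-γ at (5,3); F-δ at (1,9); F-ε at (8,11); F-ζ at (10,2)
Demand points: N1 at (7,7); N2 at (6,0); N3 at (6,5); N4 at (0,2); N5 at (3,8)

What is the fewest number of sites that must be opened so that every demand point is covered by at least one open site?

Coverage sets (demand points within 6 of each site):
  F-α: {N1, N3, N5}
  F-β: {N1, N3}
  F-γ: {N1, N2, N3, N4}
  F-δ: {N5}
  F-ε: {N1}
  F-ζ: {N2}
No single site covers all 5 demand points.
But {F-α, F-γ} covers everything, so the minimum is 2.

2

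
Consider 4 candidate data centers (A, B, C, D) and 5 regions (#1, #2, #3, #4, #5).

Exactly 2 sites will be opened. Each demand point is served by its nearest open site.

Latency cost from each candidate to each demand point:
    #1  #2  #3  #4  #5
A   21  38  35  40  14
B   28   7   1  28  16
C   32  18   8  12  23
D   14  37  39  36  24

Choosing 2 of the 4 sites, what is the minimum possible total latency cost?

Open {B, C}.
  #1→B 28, #2→B 7, #3→B 1, #4→C 12, #5→B 16  ⇒ total 64.
Compare {B, D}: total 66.
Compare {A, B}: total 71.
No size-2 selection does better; minimum is 64.

64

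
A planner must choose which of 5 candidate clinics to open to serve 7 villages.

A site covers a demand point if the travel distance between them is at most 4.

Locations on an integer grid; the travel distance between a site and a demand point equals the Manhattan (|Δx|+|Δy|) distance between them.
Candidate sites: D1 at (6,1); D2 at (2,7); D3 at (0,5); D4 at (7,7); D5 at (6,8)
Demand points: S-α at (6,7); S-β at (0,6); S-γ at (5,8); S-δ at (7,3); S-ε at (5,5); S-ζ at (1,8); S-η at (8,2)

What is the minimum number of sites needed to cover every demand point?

3

Coverage sets (demand points within 4 of each site):
  D1: {S-δ, S-η}
  D2: {S-α, S-β, S-γ, S-ζ}
  D3: {S-β, S-ζ}
  D4: {S-α, S-γ, S-δ, S-ε}
  D5: {S-α, S-γ, S-ε}
No 2 sites suffice: every size-2 union leaves at least one demand point uncovered.
But {D1, D2, D4} covers everything, so the minimum is 3.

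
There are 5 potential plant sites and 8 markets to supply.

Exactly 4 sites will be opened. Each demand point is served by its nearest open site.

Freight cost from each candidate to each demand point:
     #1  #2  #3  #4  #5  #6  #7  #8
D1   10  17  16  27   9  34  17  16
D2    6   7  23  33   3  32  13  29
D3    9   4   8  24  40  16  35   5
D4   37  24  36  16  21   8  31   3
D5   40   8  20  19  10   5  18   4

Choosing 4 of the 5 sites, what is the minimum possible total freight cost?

58

Open {D2, D3, D4, D5}.
  #1→D2 6, #2→D3 4, #3→D3 8, #4→D4 16, #5→D2 3, #6→D5 5, #7→D2 13, #8→D4 3  ⇒ total 58.
Compare {D1, D2, D3, D4}: total 61.
Compare {D1, D2, D3, D5}: total 62.
No size-4 selection does better; minimum is 58.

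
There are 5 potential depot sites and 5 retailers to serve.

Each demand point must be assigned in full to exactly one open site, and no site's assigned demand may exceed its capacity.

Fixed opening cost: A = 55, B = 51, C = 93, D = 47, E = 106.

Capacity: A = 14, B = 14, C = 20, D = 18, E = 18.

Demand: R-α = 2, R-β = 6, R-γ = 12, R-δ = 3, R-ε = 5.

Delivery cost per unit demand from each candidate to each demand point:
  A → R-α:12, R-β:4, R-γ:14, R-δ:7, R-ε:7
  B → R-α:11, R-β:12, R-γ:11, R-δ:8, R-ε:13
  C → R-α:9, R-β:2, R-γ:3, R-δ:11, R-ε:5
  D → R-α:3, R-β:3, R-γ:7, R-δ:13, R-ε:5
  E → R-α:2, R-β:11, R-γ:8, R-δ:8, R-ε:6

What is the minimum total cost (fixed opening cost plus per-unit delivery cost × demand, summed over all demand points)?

Open {C, D}; cheapest assignment that respects the capacities:
  C (cap 20, load 18): R-β, R-γ — cost 6×2 + 12×3 = 48
  D (cap 18, load 10): R-α, R-δ, R-ε — cost 2×3 + 3×13 + 5×5 = 70
  Shipping 118, fixed 140 → total 258.
  Any other capacity-feasible assignment to {C, D} ships for at least 118.
Compare {A, C}: its best feasible assignment gives total 270.
Compare {A, D}: its best feasible assignment gives total 272.
Every other set of open sites that can feasibly serve all demand totals ≥ 270 even under its best assignment. Minimum: 258.

258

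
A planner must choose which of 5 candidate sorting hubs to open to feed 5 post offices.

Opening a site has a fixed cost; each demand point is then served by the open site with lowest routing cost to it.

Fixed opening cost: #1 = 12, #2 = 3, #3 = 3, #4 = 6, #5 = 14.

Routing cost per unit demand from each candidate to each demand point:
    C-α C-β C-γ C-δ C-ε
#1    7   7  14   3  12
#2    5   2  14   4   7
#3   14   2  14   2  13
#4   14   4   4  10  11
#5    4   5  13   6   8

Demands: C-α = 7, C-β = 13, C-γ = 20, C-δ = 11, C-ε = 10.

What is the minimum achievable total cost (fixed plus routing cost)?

245

Open {#2, #3, #4}: assign each demand point to its cheapest open site.
  C-α→#2 7×5=35, C-β→#2 13×2=26, C-γ→#4 20×4=80, C-δ→#3 11×2=22, C-ε→#2 10×7=70
  routing cost 233, fixed 12 → total 245.
Compare {#2, #3, #4, #5}: routing cost 226 + fixed 26 = 252.
Compare {#1, #2, #3, #4}: routing cost 233 + fixed 24 = 257.
Compare {#3, #4, #5}: routing cost 236 + fixed 23 = 259.
All other subsets cost ≥ 252. Minimum total cost: 245.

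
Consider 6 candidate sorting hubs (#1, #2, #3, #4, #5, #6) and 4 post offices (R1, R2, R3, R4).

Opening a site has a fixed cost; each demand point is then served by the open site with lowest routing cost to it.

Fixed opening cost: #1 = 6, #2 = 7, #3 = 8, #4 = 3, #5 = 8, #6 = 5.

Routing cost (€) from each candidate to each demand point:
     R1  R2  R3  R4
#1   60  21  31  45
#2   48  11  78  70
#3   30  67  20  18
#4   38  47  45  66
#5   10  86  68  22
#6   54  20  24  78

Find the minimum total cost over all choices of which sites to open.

Open {#2, #3, #5}: assign each demand point to its cheapest open site.
  R1→#5 10, R2→#2 11, R3→#3 20, R4→#3 18
  routing cost 59, fixed 23 → total 82.
Compare {#2, #3, #4, #5}: routing cost 59 + fixed 26 = 85.
Compare {#2, #5, #6}: routing cost 67 + fixed 20 = 87.
Compare {#2, #3, #5, #6}: routing cost 59 + fixed 28 = 87.
All other subsets cost ≥ 85. Minimum total cost: 82.

82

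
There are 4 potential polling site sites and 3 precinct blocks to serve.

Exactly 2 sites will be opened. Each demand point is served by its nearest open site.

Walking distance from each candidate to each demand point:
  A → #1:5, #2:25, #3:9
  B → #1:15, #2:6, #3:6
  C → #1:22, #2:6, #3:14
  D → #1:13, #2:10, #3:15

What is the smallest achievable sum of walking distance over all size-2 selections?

Open {A, B}.
  #1→A 5, #2→B 6, #3→B 6  ⇒ total 17.
Compare {A, C}: total 20.
Compare {A, D}: total 24.
No size-2 selection does better; minimum is 17.

17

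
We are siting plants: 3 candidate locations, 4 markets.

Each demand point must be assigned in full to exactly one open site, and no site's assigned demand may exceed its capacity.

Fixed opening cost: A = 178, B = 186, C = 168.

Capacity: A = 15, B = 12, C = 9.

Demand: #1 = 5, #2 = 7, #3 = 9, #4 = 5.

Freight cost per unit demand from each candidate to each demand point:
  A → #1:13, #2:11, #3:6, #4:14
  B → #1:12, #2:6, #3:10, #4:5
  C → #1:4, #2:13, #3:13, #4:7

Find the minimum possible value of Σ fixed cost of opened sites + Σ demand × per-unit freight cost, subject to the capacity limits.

Open {A, B}; cheapest assignment that respects the capacities:
  A (cap 15, load 14): #1, #3 — cost 5×13 + 9×6 = 119
  B (cap 12, load 12): #2, #4 — cost 7×6 + 5×5 = 67
  Shipping 186, fixed 364 → total 550.
  Any other capacity-feasible assignment to {A, B} ships for at least 186.
Compare {A, B, C}: its best feasible assignment gives total 673.
Every other set of open sites that can feasibly serve all demand totals ≥ 673 even under its best assignment. Minimum: 550.

550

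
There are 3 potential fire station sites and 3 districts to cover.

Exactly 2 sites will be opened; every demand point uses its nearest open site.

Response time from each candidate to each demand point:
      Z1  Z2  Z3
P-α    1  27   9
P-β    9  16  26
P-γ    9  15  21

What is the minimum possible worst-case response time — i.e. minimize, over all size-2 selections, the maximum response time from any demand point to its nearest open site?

Open {P-α, P-γ}.
  Farthest demand point is Z2 at response time 15 (to P-γ); all others are ≤ 15.
With {P-α, P-β} the worst case is 16.
With {P-β, P-γ} the worst case is 21.
No size-2 selection achieves below 15.

15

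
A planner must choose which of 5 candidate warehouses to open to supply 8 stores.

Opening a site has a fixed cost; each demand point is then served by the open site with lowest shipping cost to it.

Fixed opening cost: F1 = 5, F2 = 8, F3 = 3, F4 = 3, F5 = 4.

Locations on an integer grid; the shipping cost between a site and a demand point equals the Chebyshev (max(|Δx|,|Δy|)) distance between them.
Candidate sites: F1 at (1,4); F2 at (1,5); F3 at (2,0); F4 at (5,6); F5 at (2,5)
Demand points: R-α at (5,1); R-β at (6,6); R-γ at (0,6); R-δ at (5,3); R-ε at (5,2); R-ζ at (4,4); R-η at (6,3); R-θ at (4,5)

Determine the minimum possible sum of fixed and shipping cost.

Open {F4, F5}: assign each demand point to its cheapest open site.
  R-α→F5 4, R-β→F4 1, R-γ→F5 2, R-δ→F4 3, R-ε→F5 3, R-ζ→F4 2, R-η→F4 3, R-θ→F4 1
  shipping cost 19, fixed 7 → total 26.
Compare {F4}: shipping cost 24 + fixed 3 = 27.
Compare {F3, F4}: shipping cost 21 + fixed 6 = 27.
Compare {F5}: shipping cost 24 + fixed 4 = 28.
All other subsets cost ≥ 27. Minimum total cost: 26.

26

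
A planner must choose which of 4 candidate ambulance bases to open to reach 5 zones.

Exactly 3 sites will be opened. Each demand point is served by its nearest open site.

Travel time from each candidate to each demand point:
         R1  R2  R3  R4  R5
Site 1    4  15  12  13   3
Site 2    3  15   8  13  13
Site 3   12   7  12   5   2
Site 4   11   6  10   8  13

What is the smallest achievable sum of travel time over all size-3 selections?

Open {Site 2, Site 3, Site 4}.
  R1→Site 2 3, R2→Site 4 6, R3→Site 2 8, R4→Site 3 5, R5→Site 3 2  ⇒ total 24.
Compare {Site 1, Site 2, Site 3}: total 25.
Compare {Site 1, Site 3, Site 4}: total 27.
No size-3 selection does better; minimum is 24.

24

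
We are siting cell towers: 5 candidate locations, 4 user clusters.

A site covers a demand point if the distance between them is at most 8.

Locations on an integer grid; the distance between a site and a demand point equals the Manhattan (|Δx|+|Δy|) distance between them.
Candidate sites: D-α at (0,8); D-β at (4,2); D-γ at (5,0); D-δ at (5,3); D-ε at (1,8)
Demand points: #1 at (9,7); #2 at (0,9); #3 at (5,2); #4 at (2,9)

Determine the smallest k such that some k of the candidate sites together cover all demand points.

2

Coverage sets (demand points within 8 of each site):
  D-α: {#2, #4}
  D-β: {#3}
  D-γ: {#3}
  D-δ: {#1, #3}
  D-ε: {#2, #4}
No single site covers all 4 demand points.
But {D-α, D-δ} covers everything, so the minimum is 2.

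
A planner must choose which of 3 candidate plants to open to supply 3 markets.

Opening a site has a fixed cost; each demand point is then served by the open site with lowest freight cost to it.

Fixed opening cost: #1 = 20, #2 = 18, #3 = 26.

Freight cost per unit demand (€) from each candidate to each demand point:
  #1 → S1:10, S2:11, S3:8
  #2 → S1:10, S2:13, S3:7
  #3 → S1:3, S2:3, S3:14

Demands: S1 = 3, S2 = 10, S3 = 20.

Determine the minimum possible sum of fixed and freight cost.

223

Open {#2, #3}: assign each demand point to its cheapest open site.
  S1→#3 3×3=9, S2→#3 10×3=30, S3→#2 20×7=140
  freight cost 179, fixed 44 → total 223.
Compare {#1, #2, #3}: freight cost 179 + fixed 64 = 243.
Compare {#1, #3}: freight cost 199 + fixed 46 = 245.
Compare {#2}: freight cost 300 + fixed 18 = 318.
All other subsets cost ≥ 243. Minimum total cost: 223.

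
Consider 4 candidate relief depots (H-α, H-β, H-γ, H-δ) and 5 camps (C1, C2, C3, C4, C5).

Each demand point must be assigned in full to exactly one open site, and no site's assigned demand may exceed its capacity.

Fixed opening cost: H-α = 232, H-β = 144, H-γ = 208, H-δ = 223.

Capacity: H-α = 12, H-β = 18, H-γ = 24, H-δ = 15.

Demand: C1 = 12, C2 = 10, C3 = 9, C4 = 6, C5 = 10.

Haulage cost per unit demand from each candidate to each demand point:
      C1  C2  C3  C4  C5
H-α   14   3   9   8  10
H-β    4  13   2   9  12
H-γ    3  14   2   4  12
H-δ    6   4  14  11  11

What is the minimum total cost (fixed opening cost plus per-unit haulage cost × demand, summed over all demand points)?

842

Open {H-α, H-β, H-γ}; cheapest assignment that respects the capacities:
  H-α (cap 12, load 10): C2 — cost 10×3 = 30
  H-β (cap 18, load 16): C4, C5 — cost 6×9 + 10×12 = 174
  H-γ (cap 24, load 21): C1, C3 — cost 12×3 + 9×2 = 54
  Shipping 258, fixed 584 → total 842.
  Any other capacity-feasible assignment to {H-α, H-β, H-γ} ships for at least 258.
Compare {H-β, H-γ, H-δ}: its best feasible assignment gives total 843.
Compare {H-α, H-β, H-γ, H-δ}: its best feasible assignment gives total 1025.
Every other set of open sites that can feasibly serve all demand totals ≥ 843 even under its best assignment. Minimum: 842.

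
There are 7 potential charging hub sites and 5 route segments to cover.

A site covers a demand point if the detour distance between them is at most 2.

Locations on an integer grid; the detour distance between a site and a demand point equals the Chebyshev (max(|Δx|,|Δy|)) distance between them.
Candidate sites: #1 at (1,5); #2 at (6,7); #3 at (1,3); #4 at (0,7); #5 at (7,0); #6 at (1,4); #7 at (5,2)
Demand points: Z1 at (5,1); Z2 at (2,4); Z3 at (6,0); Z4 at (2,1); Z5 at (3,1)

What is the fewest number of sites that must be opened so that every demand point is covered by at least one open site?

2

Coverage sets (demand points within 2 of each site):
  #1: {Z2}
  #2: {}
  #3: {Z2, Z4, Z5}
  #4: {}
  #5: {Z1, Z3}
  #6: {Z2}
  #7: {Z1, Z3, Z5}
No single site covers all 5 demand points.
But {#3, #5} covers everything, so the minimum is 2.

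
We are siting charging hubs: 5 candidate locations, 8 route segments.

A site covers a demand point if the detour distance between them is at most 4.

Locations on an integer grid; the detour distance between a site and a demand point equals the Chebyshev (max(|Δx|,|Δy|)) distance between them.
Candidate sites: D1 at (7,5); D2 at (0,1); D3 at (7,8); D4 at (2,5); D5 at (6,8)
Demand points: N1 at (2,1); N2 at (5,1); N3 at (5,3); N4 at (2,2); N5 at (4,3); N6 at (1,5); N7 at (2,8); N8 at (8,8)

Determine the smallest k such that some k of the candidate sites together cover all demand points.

Coverage sets (demand points within 4 of each site):
  D1: {N2, N3, N5, N8}
  D2: {N1, N4, N5, N6}
  D3: {N8}
  D4: {N1, N2, N3, N4, N5, N6, N7}
  D5: {N7, N8}
No single site covers all 8 demand points.
But {D1, D4} covers everything, so the minimum is 2.

2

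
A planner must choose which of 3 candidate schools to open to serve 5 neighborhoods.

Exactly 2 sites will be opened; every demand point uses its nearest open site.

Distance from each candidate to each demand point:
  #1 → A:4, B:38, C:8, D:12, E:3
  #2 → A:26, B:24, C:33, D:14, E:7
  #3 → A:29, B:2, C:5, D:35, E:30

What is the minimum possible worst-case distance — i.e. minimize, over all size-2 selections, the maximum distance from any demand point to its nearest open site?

Open {#1, #3}.
  Farthest demand point is D at distance 12 (to #1); all others are ≤ 12.
With {#1, #2} the worst case is 24.
With {#2, #3} the worst case is 26.
No size-2 selection achieves below 12.

12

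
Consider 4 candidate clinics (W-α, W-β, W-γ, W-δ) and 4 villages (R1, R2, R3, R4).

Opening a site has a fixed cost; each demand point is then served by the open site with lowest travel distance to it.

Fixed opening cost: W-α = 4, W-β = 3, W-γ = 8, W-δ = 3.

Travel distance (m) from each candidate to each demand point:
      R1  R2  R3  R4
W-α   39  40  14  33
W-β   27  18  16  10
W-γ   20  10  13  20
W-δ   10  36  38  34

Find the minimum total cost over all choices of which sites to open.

Open {W-β, W-γ, W-δ}: assign each demand point to its cheapest open site.
  R1→W-δ 10, R2→W-γ 10, R3→W-γ 13, R4→W-β 10
  travel distance 43, fixed 14 → total 57.
Compare {W-β, W-δ}: travel distance 54 + fixed 6 = 60.
Compare {W-α, W-β, W-γ, W-δ}: travel distance 43 + fixed 18 = 61.
Compare {W-α, W-β, W-δ}: travel distance 52 + fixed 10 = 62.
All other subsets cost ≥ 60. Minimum total cost: 57.

57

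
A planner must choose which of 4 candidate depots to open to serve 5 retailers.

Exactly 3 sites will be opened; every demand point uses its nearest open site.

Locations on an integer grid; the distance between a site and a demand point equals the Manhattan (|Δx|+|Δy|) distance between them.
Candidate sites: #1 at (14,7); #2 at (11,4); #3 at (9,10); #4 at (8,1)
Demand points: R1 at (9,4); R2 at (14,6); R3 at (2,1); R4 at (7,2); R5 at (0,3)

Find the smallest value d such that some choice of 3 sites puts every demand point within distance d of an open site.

10

Open {#1, #2, #4}.
  Farthest demand point is R5 at distance 10 (to #4); all others are ≤ 10.
With {#1, #3, #4} the worst case is 10.
With {#2, #3, #4} the worst case is 10.
No size-3 selection achieves below 10.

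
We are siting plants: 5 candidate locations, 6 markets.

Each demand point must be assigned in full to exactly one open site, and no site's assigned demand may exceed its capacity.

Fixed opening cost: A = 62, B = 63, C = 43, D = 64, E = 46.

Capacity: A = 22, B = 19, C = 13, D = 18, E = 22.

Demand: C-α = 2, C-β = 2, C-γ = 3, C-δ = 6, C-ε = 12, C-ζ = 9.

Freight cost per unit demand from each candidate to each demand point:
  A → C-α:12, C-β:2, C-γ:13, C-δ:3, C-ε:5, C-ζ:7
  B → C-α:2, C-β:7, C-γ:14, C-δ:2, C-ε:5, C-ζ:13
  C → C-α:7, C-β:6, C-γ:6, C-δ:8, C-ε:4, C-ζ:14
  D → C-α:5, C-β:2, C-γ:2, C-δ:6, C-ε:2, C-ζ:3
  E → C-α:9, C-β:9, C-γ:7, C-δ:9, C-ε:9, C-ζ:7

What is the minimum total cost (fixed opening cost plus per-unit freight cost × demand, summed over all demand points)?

246

Open {B, D}; cheapest assignment that respects the capacities:
  B (cap 19, load 18): C-δ, C-ε — cost 6×2 + 12×5 = 72
  D (cap 18, load 16): C-α, C-β, C-γ, C-ζ — cost 2×5 + 2×2 + 3×2 + 9×3 = 47
  Shipping 119, fixed 127 → total 246.
  Any other capacity-feasible assignment to {B, D} ships for at least 119.
Compare {A, D}: its best feasible assignment gives total 251.
Compare {B, C, D}: its best feasible assignment gives total 271.
Every other set of open sites that can feasibly serve all demand totals ≥ 251 even under its best assignment. Minimum: 246.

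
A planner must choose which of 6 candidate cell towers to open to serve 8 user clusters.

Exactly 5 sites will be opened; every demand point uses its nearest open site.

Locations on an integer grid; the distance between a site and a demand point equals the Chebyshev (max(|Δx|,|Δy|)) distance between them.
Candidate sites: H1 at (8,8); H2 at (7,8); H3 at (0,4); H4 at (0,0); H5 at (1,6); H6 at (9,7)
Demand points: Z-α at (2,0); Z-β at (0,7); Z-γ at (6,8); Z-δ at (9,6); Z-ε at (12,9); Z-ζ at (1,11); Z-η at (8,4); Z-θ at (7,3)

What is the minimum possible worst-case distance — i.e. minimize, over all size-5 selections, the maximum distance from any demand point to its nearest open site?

Open {H1, H2, H3, H4, H5}.
  Farthest demand point is Z-ζ at distance 5 (to H5); all others are ≤ 5.
With {H1, H2, H3, H5, H6} the worst case is 5.
With {H1, H2, H4, H5, H6} the worst case is 5.
No size-5 selection achieves below 5.

5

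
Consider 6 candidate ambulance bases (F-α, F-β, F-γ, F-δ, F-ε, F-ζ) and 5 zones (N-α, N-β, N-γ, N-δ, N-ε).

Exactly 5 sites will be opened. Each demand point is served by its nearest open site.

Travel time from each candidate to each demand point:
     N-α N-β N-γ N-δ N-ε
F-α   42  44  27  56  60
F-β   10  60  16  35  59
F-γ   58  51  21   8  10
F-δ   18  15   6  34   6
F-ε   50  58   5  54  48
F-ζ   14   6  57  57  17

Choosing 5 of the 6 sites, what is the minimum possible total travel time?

Open {F-β, F-γ, F-δ, F-ε, F-ζ}.
  N-α→F-β 10, N-β→F-ζ 6, N-γ→F-ε 5, N-δ→F-γ 8, N-ε→F-δ 6  ⇒ total 35.
Compare {F-α, F-β, F-γ, F-δ, F-ζ}: total 36.
Compare {F-α, F-β, F-γ, F-ε, F-ζ}: total 39.
No size-5 selection does better; minimum is 35.

35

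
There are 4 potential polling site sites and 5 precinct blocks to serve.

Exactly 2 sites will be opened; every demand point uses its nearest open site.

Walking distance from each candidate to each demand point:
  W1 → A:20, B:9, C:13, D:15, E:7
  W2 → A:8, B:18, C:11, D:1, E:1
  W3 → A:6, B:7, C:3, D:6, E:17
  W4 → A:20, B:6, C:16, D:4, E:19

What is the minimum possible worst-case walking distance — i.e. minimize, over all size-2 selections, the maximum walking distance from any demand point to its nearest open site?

7

Open {W1, W3}.
  Farthest demand point is B at walking distance 7 (to W3); all others are ≤ 7.
With {W2, W3} the worst case is 7.
With {W1, W2} the worst case is 11.
No size-2 selection achieves below 7.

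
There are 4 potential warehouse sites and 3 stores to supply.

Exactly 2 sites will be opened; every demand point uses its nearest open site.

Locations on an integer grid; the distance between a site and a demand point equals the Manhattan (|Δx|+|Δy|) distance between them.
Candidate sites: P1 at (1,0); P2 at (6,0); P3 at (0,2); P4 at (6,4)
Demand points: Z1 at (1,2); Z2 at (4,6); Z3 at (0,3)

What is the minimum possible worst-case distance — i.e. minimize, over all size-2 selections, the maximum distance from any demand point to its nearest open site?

Open {P1, P4}.
  Farthest demand point is Z2 at distance 4 (to P4); all others are ≤ 4.
With {P3, P4} the worst case is 4.
With {P2, P4} the worst case is 7.
No size-2 selection achieves below 4.

4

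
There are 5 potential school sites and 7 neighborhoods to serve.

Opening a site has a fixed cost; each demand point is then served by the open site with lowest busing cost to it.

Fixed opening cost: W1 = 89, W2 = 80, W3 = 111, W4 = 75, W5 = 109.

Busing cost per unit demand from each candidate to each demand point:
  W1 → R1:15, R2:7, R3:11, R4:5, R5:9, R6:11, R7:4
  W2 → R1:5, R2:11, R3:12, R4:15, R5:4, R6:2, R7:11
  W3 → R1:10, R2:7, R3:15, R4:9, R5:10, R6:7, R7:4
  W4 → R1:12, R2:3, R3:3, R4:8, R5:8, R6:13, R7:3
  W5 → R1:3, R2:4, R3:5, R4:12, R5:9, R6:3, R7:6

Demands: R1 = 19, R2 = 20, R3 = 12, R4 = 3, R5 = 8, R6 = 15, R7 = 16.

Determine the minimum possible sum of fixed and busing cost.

480

Open {W2, W4}: assign each demand point to its cheapest open site.
  R1→W2 19×5=95, R2→W4 20×3=60, R3→W4 12×3=36, R4→W4 3×8=24, R5→W2 8×4=32, R6→W2 15×2=30, R7→W4 16×3=48
  busing cost 325, fixed 155 → total 480.
Compare {W4, W5}: busing cost 334 + fixed 184 = 518.
Compare {W2, W4, W5}: busing cost 287 + fixed 264 = 551.
Compare {W5}: busing cost 446 + fixed 109 = 555.
All other subsets cost ≥ 518. Minimum total cost: 480.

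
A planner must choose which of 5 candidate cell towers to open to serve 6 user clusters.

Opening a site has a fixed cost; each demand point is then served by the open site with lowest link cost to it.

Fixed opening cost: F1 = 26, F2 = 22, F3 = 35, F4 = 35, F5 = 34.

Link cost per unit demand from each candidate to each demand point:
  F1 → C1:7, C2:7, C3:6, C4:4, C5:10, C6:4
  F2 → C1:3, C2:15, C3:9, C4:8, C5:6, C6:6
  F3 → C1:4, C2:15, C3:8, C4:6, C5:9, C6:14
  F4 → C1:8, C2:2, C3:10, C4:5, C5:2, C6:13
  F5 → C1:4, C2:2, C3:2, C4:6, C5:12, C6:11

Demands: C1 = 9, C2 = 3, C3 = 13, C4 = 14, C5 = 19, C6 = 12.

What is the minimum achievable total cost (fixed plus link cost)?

305

Open {F1, F4, F5}: assign each demand point to its cheapest open site.
  C1→F5 9×4=36, C2→F4 3×2=6, C3→F5 13×2=26, C4→F1 14×4=56, C5→F4 19×2=38, C6→F1 12×4=48
  link cost 210, fixed 95 → total 305.
Compare {F1, F2, F4, F5}: link cost 201 + fixed 117 = 318.
Compare {F2, F4, F5}: link cost 239 + fixed 91 = 330.
Compare {F1, F2, F4}: link cost 253 + fixed 83 = 336.
All other subsets cost ≥ 318. Minimum total cost: 305.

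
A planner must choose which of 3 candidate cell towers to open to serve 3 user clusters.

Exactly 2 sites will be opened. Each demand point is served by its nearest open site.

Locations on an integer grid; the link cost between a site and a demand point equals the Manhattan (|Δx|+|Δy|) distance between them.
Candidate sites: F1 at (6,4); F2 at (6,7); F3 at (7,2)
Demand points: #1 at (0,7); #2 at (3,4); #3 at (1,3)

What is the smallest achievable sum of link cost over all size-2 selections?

15

Open {F1, F2}.
  #1→F2 6, #2→F1 3, #3→F1 6  ⇒ total 15.
Compare {F1, F3}: total 18.
Compare {F2, F3}: total 19.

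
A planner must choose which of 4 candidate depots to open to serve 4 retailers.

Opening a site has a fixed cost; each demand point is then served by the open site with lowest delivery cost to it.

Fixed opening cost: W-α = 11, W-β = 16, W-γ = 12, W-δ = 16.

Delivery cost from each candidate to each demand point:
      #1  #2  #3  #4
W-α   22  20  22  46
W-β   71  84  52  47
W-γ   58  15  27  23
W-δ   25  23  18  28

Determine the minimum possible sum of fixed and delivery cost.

Open {W-α, W-γ}: assign each demand point to its cheapest open site.
  #1→W-α 22, #2→W-γ 15, #3→W-α 22, #4→W-γ 23
  delivery cost 82, fixed 23 → total 105.
Compare {W-γ, W-δ}: delivery cost 81 + fixed 28 = 109.
Compare {W-δ}: delivery cost 94 + fixed 16 = 110.
Compare {W-α, W-δ}: delivery cost 88 + fixed 27 = 115.
All other subsets cost ≥ 109. Minimum total cost: 105.

105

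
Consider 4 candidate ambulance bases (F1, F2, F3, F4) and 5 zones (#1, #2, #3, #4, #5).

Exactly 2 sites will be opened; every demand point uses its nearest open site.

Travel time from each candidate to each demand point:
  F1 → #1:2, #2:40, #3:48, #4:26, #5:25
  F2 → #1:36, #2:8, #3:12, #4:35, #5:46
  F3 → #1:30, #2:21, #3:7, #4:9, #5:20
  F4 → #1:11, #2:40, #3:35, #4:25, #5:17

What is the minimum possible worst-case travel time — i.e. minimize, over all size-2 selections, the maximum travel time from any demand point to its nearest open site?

Open {F1, F3}.
  Farthest demand point is #2 at travel time 21 (to F3); all others are ≤ 21.
With {F3, F4} the worst case is 21.
With {F2, F4} the worst case is 25.
No size-2 selection achieves below 21.

21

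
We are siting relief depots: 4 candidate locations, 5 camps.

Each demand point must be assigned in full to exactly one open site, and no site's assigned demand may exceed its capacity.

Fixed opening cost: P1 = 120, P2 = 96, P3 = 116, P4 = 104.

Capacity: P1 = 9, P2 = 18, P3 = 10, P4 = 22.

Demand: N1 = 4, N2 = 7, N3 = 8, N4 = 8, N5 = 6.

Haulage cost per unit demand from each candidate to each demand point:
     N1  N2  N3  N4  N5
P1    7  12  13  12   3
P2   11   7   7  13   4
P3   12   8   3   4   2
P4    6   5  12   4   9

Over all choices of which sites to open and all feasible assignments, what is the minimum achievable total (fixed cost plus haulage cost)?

371

Open {P2, P4}; cheapest assignment that respects the capacities:
  P2 (cap 18, load 14): N3, N5 — cost 8×7 + 6×4 = 80
  P4 (cap 22, load 19): N1, N2, N4 — cost 4×6 + 7×5 + 8×4 = 91
  Shipping 171, fixed 200 → total 371.
  Any other capacity-feasible assignment to {P2, P4} ships for at least 171.
Compare {P2, P3, P4}: its best feasible assignment gives total 455.
Compare {P1, P3, P4}: its best feasible assignment gives total 473.
Every other set of open sites that can feasibly serve all demand totals ≥ 455 even under its best assignment. Minimum: 371.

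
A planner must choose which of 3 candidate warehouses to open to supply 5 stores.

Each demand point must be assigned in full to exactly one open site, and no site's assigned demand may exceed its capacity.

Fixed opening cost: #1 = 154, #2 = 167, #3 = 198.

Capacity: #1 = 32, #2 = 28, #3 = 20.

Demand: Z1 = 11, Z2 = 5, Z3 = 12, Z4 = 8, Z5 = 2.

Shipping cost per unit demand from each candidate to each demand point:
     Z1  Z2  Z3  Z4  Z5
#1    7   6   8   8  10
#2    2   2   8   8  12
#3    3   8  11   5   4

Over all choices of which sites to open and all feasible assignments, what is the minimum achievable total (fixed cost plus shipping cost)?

Open {#1, #2}; cheapest assignment that respects the capacities:
  #1 (cap 32, load 22): Z3, Z4, Z5 — cost 12×8 + 8×8 + 2×10 = 180
  #2 (cap 28, load 16): Z1, Z2 — cost 11×2 + 5×2 = 32
  Shipping 212, fixed 321 → total 533.
  Any other capacity-feasible assignment to {#1, #2} ships for at least 212.
Compare {#2, #3}: its best feasible assignment gives total 541.
Compare {#1, #3}: its best feasible assignment gives total 571.
Every other set of open sites that can feasibly serve all demand totals ≥ 541 even under its best assignment. Minimum: 533.

533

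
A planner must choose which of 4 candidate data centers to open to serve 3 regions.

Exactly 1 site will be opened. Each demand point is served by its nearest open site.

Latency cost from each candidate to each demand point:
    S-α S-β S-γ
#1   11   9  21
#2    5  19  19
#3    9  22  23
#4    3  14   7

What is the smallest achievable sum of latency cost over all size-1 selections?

Open {#4}.
  S-α→#4 3, S-β→#4 14, S-γ→#4 7  ⇒ total 24.
Compare {#1}: total 41.
Compare {#2}: total 43.
No size-1 selection does better; minimum is 24.

24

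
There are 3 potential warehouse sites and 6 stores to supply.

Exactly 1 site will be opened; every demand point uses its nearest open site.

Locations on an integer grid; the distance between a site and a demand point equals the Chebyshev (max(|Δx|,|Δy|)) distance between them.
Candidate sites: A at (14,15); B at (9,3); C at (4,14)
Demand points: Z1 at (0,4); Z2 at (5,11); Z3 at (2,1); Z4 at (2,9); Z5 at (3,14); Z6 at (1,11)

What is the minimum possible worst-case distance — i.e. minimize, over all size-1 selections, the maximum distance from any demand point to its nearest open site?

11

Open {B}.
  Farthest demand point is Z5 at distance 11 (to B); all others are ≤ 11.
With {C} the worst case is 13.
With {A} the worst case is 14.
No size-1 selection achieves below 11.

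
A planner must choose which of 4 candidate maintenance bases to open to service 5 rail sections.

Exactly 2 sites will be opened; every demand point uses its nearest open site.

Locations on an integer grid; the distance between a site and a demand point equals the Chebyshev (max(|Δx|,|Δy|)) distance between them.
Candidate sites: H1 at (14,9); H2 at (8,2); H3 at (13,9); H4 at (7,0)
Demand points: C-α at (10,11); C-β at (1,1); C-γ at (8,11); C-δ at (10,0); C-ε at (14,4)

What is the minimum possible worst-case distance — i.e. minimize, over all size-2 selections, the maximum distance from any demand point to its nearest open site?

6

Open {H1, H4}.
  Farthest demand point is C-β at distance 6 (to H4); all others are ≤ 6.
With {H3, H4} the worst case is 6.
With {H1, H2} the worst case is 7.
No size-2 selection achieves below 6.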